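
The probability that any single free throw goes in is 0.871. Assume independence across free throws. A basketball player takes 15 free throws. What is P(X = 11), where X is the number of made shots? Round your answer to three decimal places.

X ~ Binomial(n=15, p=0.871).
P(X=11) = C(15,11) · p^11 · (1−p)^4
= 1365 · 0.21888 · 0.00027692 = 0.08274

0.083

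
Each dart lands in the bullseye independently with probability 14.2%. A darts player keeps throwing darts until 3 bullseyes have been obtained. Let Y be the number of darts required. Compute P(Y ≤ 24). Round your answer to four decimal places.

0.6825

Finishing within 24 darts ⇔ at least 3 successes in the first 24. With X ~ Binomial(24, 0.142), P(Y ≤ 24) = 1 − P(X ≤ 2).
  k=0: C(24,0)·0.142^0·0.858^24 = 0.025333
  k=1: C(24,1)·0.142^1·0.858^23 = 0.100625
  k=2: C(24,2)·0.142^2·0.858^22 = 0.191516
1 − 0.317475 = 0.682525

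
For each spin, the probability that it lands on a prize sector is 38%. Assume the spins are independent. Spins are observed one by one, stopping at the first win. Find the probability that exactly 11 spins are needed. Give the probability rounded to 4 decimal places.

Geometric (trials to first success), p = 0.38.
P(Y = 11) = (1−p)^10 · p = 0.008393 · 0.38 = 0.003189

0.0032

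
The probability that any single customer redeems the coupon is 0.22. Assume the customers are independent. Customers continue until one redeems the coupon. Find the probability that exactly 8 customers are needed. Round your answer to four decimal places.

Geometric (trials to first success), p = 0.22.
P(Y = 8) = (1−p)^7 · p = 0.17566 · 0.22 = 0.038644

0.0386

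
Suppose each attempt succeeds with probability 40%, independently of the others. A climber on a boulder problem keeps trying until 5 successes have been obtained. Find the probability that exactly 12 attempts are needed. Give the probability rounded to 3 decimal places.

0.095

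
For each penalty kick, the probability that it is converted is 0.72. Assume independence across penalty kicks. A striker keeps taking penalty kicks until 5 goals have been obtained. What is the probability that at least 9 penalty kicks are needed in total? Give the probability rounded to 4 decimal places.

0.1594

Needing more than 8 penalty kicks ⇔ fewer than 5 successes in the first 8. With X ~ Binomial(8, 0.72), P(Y > 8) = P(X ≤ 4).
  k=0: C(8,0)·0.72^0·0.28^8 = 0.000038
  k=1: C(8,1)·0.72^1·0.28^7 = 0.000777
  k=2: C(8,2)·0.72^2·0.28^6 = 0.006995
  k=3: C(8,3)·0.72^3·0.28^5 = 0.035973
  k=4: C(8,4)·0.72^4·0.28^4 = 0.115627
P(X ≤ 4) = 0.159410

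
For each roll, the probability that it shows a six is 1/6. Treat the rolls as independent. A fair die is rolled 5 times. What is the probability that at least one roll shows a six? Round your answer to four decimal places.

P(at least one) = 1 − P(none) = 1 − (1 − 0.166667)^5
= 1 − 0.401878 = 0.598122

0.5981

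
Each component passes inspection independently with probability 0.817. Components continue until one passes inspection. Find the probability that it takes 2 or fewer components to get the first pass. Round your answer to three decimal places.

0.967

Y = number of components to the first success; geometric, p = 0.817.
P(Y ≤ 2) = 1 − (1−p)^2 = 1 − 0.03349 = 0.96651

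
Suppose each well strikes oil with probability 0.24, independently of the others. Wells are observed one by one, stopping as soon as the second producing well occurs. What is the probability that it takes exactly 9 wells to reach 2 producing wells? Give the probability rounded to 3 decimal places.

0.067

Y = trial on which the second success occurs; negative binomial, r=2, p=0.24.
P(Y=9) = C(8,1) · p^2 · (1−p)^7
= 8 · 0.0576 · 0.14645 = 0.06749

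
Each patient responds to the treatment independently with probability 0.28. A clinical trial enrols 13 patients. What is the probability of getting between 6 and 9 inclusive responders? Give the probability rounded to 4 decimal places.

0.1266

X ~ Binomial(13, 0.28); P(6 ≤ X ≤ 9) = Σ C(13,k) p^k (1−p)^(13−k) over k:
  k=6: C(13,6)·0.28^6·0.72^7 = 0.082946
  k=7: C(13,7)·0.28^7·0.72^6 = 0.032257
  k=8: C(13,8)·0.28^8·0.72^5 = 0.009408
  k=9: C(13,9)·0.28^9·0.72^4 = 0.002033
Total = 0.126643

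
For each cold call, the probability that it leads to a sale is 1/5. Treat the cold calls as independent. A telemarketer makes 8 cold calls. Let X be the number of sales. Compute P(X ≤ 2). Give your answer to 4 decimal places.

0.7969

X ~ Binomial(8, 0.20); P(X ≤ 2) = Σ C(8,k) p^k (1−p)^(8−k) over k:
  k=0: C(8,0)·0.20^0·0.80^8 = 0.167772
  k=1: C(8,1)·0.20^1·0.80^7 = 0.335544
  k=2: C(8,2)·0.20^2·0.80^6 = 0.293601
Total = 0.796918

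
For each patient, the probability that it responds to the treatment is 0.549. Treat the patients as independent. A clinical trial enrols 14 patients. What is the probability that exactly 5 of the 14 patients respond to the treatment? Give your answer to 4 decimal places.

0.0771

X ~ Binomial(n=14, p=0.549).
P(X=5) = C(14,5) · p^5 · (1−p)^9
= 2002 · 0.049873 · 0.00077195 = 0.077075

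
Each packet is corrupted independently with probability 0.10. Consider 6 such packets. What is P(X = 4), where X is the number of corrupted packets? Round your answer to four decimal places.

0.0012

X ~ Binomial(n=6, p=0.10).
P(X=4) = C(6,4) · p^4 · (1−p)^2
= 15 · 0.0001 · 0.81 = 0.001215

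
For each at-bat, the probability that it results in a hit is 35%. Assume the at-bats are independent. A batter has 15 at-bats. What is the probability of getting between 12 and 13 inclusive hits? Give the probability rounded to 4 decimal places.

0.0005

X ~ Binomial(15, 0.35); P(12 ≤ X ≤ 13) = Σ C(15,k) p^k (1−p)^(15−k) over k:
  k=12: C(15,12)·0.35^12·0.65^3 = 0.000422
  k=13: C(15,13)·0.35^13·0.65^2 = 0.000052
Total = 0.000475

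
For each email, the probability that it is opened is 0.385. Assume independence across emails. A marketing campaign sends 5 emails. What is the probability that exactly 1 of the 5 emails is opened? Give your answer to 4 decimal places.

X ~ Binomial(n=5, p=0.385).
P(X=1) = C(5,1) · p^1 · (1−p)^4
= 5 · 0.385 · 0.14305 = 0.275379

0.2754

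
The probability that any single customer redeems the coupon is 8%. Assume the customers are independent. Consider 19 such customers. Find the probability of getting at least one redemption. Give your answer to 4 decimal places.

0.7949

P(at least one) = 1 − P(none) = 1 − (1 − 0.08)^19
= 1 − 0.205101 = 0.794899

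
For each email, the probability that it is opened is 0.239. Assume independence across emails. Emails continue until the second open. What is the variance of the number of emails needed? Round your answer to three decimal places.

Y = total emails until the second success; negative binomial with r=2, p=0.239.
Var(Y) = r(1−p)/p² = 2·0.761 / 0.239² = 26.64519

26.645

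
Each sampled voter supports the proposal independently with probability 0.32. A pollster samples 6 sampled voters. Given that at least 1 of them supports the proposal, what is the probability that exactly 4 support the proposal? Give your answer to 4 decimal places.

0.0807

X ~ Binomial(6, 0.32). Want P(X=4 | X≥1) = P(X=4) / P(X≥1).
P(X=4) = C(6,4)·0.32^4·0.68^2 = 0.072729
P(X≥1) = 1 − 0.098867 = 0.901133
Ratio = 0.072729 / 0.901133 = 0.080709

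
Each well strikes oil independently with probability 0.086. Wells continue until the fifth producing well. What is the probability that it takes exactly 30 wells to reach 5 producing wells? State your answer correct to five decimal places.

0.01180

Y = trial on which the fifth success occurs; negative binomial, r=5, p=0.086.
P(Y=30) = C(29,4) · p^5 · (1−p)^25
= 23751 · 4.7043e-06 · 0.1056 = 0.0117986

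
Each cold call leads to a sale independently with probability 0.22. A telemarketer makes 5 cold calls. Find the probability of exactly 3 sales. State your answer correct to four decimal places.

X ~ Binomial(n=5, p=0.22).
P(X=3) = C(5,3) · p^3 · (1−p)^2
= 10 · 0.010648 · 0.6084 = 0.064782

0.0648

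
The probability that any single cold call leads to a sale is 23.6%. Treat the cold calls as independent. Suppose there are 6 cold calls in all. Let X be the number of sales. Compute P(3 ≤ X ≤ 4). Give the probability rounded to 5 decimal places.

0.14439

X ~ Binomial(6, 0.236); P(3 ≤ X ≤ 4) = Σ C(6,k) p^k (1−p)^(6−k) over k:
  k=3: C(6,3)·0.236^3·0.764^3 = 0.1172320
  k=4: C(6,4)·0.236^4·0.764^2 = 0.0271598
Total = 0.1443917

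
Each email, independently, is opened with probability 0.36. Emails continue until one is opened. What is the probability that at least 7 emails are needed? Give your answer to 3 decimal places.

Y = number of emails to the first success; geometric, p = 0.36.
P(Y > 6) = P(first 6 all fail) = (1−p)^6 = 0.06872

0.069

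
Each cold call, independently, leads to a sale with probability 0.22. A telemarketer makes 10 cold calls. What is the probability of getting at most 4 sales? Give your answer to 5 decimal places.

0.95211

X ~ Binomial(10, 0.22); P(X ≤ 4) = Σ C(10,k) p^k (1−p)^(10−k) over k:
  k=0: C(10,0)·0.22^0·0.78^10 = 0.0833578
  k=1: C(10,1)·0.22^1·0.78^9 = 0.2351116
  k=2: C(10,2)·0.22^2·0.78^8 = 0.2984109
  k=3: C(10,3)·0.22^3·0.78^7 = 0.2244458
  k=4: C(10,4)·0.22^4·0.78^6 = 0.1107842
Total = 0.9521103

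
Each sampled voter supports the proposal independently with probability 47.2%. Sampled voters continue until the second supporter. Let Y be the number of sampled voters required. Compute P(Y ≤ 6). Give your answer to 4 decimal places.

Finishing within 6 sampled voters ⇔ at least 2 successes in the first 6. With X ~ Binomial(6, 0.472), P(Y ≤ 6) = 1 − P(X ≤ 1).
  k=0: C(6,0)·0.472^0·0.528^6 = 0.021667
  k=1: C(6,1)·0.472^1·0.528^5 = 0.116215
1 − 0.137882 = 0.862118

0.8621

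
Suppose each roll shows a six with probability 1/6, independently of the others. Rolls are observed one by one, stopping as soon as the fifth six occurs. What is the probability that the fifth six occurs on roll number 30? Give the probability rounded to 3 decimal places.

0.032

Y = trial on which the fifth success occurs; negative binomial, r=5, p=0.166667.
P(Y=30) = C(29,4) · p^5 · (1−p)^25
= 23751 · 0.0001286 · 0.010483 = 0.03202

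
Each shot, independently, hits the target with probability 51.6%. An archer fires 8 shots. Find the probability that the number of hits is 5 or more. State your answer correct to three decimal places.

0.399

X ~ Binomial(8, 0.516); P(X ≥ 5) = Σ C(8,k) p^k (1−p)^(8−k) over k:
  k=5: C(8,5)·0.516^5·0.484^3 = 0.23226
  k=6: C(8,6)·0.516^6·0.484^2 = 0.12381
  k=7: C(8,7)·0.516^7·0.484^1 = 0.03771
  k=8: C(8,8)·0.516^8·0.484^0 = 0.00503
Total = 0.39880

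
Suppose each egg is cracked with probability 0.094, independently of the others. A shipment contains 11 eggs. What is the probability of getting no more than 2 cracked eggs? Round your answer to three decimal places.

X ~ Binomial(11, 0.094); P(X ≤ 2) = Σ C(11,k) p^k (1−p)^(11−k) over k:
  k=0: C(11,0)·0.094^0·0.906^11 = 0.33761
  k=1: C(11,1)·0.094^1·0.906^10 = 0.38530
  k=2: C(11,2)·0.094^2·0.906^9 = 0.19988
Total = 0.92279

0.923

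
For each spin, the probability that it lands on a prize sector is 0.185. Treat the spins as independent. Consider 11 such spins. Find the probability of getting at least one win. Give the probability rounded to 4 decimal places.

0.8946

P(at least one) = 1 − P(none) = 1 − (1 − 0.185)^11
= 1 − 0.105374 = 0.894626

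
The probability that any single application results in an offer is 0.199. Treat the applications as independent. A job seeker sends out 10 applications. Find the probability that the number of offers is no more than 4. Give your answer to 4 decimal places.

0.9679

X ~ Binomial(10, 0.199); P(X ≤ 4) = Σ C(10,k) p^k (1−p)^(10−k) over k:
  k=0: C(10,0)·0.199^0·0.801^10 = 0.108724
  k=1: C(10,1)·0.199^1·0.801^9 = 0.270113
  k=2: C(10,2)·0.199^2·0.801^8 = 0.301980
  k=3: C(10,3)·0.199^3·0.801^7 = 0.200064
  k=4: C(10,4)·0.199^4·0.801^6 = 0.086981
Total = 0.967863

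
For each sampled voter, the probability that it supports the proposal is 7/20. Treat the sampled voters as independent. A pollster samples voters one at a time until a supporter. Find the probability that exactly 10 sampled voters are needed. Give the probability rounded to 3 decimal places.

Geometric (trials to first success), p = 0.35.
P(Y = 10) = (1−p)^9 · p = 0.020712 · 0.35 = 0.00725

0.007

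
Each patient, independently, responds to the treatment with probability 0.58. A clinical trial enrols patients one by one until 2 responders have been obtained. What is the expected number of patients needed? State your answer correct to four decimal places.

3.4483

Y = total patients until the second success; negative binomial with r=2, p=0.58.
E[Y] = r / p = 2 / 0.58 = 3.448276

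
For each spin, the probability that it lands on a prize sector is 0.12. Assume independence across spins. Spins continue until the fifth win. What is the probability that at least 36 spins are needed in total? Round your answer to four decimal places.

Needing more than 35 spins ⇔ fewer than 5 successes in the first 35. With X ~ Binomial(35, 0.12), P(Y > 35) = P(X ≤ 4).
  k=0: C(35,0)·0.12^0·0.88^35 = 0.011400
  k=1: C(35,1)·0.12^1·0.88^34 = 0.054408
  k=2: C(35,2)·0.12^2·0.88^33 = 0.126127
  k=3: C(35,3)·0.12^3·0.88^32 = 0.189190
  k=4: C(35,4)·0.12^4·0.88^31 = 0.206389
P(X ≤ 4) = 0.587514

0.5875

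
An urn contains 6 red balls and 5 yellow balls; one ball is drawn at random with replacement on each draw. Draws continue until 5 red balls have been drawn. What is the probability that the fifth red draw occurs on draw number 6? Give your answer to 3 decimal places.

Y = trial on which the fifth success occurs; negative binomial, r=5, p=0.545455.
P(Y=6) = C(5,4) · p^5 · (1−p)^1
= 5 · 0.048283 · 0.45455 = 0.10973

0.110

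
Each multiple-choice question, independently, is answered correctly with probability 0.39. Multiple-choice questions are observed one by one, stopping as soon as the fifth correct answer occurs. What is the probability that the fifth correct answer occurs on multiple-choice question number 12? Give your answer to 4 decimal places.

0.0936

Y = trial on which the fifth success occurs; negative binomial, r=5, p=0.39.
P(Y=12) = C(11,4) · p^5 · (1−p)^7
= 330 · 0.0090224 · 0.031427 = 0.093572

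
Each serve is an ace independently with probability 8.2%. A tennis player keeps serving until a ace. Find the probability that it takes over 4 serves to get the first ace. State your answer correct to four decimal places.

Y = number of serves to the first success; geometric, p = 0.082.
P(Y > 4) = P(first 4 all fail) = (1−p)^4 = 0.710184

0.7102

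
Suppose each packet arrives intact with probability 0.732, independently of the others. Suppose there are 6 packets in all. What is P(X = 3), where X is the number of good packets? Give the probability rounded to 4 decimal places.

X ~ Binomial(n=6, p=0.732).
P(X=3) = C(6,3) · p^3 · (1−p)^3
= 20 · 0.39222 · 0.019249 = 0.150997

0.1510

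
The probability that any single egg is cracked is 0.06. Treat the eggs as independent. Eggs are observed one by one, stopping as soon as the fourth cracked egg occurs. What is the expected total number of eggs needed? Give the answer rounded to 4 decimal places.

Y = total eggs until the fourth success; negative binomial with r=4, p=0.06.
E[Y] = r / p = 4 / 0.06 = 66.666667

66.6667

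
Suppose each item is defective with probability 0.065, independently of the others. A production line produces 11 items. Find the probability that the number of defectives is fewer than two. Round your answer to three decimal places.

0.843

X ~ Binomial(11, 0.065); P(X ≤ 1) = Σ C(11,k) p^k (1−p)^(11−k) over k:
  k=0: C(11,0)·0.065^0·0.935^11 = 0.47745
  k=1: C(11,1)·0.065^1·0.935^10 = 0.36511
Total = 0.84256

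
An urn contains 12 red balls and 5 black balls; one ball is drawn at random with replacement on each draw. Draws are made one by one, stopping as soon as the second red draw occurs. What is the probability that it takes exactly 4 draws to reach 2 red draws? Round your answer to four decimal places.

0.1293

Y = trial on which the second success occurs; negative binomial, r=2, p=0.705882.
P(Y=4) = C(3,1) · p^2 · (1−p)^2
= 3 · 0.49827 · 0.086505 = 0.129309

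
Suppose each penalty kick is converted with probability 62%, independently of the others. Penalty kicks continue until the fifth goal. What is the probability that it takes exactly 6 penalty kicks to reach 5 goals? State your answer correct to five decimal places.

Y = trial on which the fifth success occurs; negative binomial, r=5, p=0.62.
P(Y=6) = C(5,4) · p^5 · (1−p)^1
= 5 · 0.091613 · 0.38 = 0.1740652

0.17407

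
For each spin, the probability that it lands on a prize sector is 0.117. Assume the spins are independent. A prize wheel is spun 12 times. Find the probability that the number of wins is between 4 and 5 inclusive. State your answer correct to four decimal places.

X ~ Binomial(12, 0.117); P(4 ≤ X ≤ 5) = Σ C(12,k) p^k (1−p)^(12−k) over k:
  k=4: C(12,4)·0.117^4·0.883^8 = 0.034279
  k=5: C(12,5)·0.117^5·0.883^7 = 0.007267
Total = 0.041547

0.0415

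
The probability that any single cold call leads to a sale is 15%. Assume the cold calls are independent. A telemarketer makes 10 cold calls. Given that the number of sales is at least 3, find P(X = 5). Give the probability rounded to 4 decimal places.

0.0472

X ~ Binomial(10, 0.15). Want P(X=5 | X≥3) = P(X=5) / P(X≥3).
P(X=5) = C(10,5)·0.15^5·0.85^5 = 0.008491
P(X≥3) = 1 − 0.196874 − 0.347425 − 0.275897 = 0.179804
Ratio = 0.008491 / 0.179804 = 0.047223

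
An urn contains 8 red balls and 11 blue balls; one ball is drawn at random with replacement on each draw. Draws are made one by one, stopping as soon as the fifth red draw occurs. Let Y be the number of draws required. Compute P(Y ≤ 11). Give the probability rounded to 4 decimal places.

0.5251

Finishing within 11 draws ⇔ at least 5 successes in the first 11. With X ~ Binomial(11, 0.421053), P(Y ≤ 11) = 1 − P(X ≤ 4).
  k=0: C(11,0)·0.421053^0·0.578947^11 = 0.002449
  k=1: C(11,1)·0.421053^1·0.578947^10 = 0.019594
  k=2: C(11,2)·0.421053^2·0.578947^9 = 0.071250
  k=3: C(11,3)·0.421053^3·0.578947^8 = 0.155455
  k=4: C(11,4)·0.421053^4·0.578947^7 = 0.226117
1 − 0.474866 = 0.525134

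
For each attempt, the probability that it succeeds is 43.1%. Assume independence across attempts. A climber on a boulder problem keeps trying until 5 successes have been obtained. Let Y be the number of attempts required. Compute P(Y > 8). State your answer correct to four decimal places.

Needing more than 8 attempts ⇔ fewer than 5 successes in the first 8. With X ~ Binomial(8, 0.431), P(Y > 8) = P(X ≤ 4).
  k=0: C(8,0)·0.431^0·0.569^8 = 0.010987
  k=1: C(8,1)·0.431^1·0.569^7 = 0.066581
  k=2: C(8,2)·0.431^2·0.569^6 = 0.176517
  k=3: C(8,3)·0.431^3·0.569^5 = 0.267412
  k=4: C(8,4)·0.431^4·0.569^4 = 0.253196
P(X ≤ 4) = 0.774694

0.7747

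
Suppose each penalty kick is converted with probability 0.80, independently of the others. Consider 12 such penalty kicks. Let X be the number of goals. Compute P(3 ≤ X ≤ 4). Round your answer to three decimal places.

0.001

X ~ Binomial(12, 0.80); P(3 ≤ X ≤ 4) = Σ C(12,k) p^k (1−p)^(12−k) over k:
  k=3: C(12,3)·0.80^3·0.20^9 = 0.00006
  k=4: C(12,4)·0.80^4·0.20^8 = 0.00052
Total = 0.00058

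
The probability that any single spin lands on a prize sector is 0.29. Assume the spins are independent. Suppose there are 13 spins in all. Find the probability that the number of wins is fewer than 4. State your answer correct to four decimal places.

X ~ Binomial(13, 0.29); P(X ≤ 3) = Σ C(13,k) p^k (1−p)^(13−k) over k:
  k=0: C(13,0)·0.29^0·0.71^13 = 0.011651
  k=1: C(13,1)·0.29^1·0.71^12 = 0.061865
  k=2: C(13,2)·0.29^2·0.71^11 = 0.151612
  k=3: C(13,3)·0.29^3·0.71^10 = 0.227062
Total = 0.452188

0.4522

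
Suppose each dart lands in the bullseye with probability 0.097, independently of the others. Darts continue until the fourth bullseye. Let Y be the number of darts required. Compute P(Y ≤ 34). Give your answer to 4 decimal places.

0.4225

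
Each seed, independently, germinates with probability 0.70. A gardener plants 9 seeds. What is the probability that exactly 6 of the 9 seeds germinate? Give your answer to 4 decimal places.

X ~ Binomial(n=9, p=0.70).
P(X=6) = C(9,6) · p^6 · (1−p)^3
= 84 · 0.11765 · 0.027 = 0.266828

0.2668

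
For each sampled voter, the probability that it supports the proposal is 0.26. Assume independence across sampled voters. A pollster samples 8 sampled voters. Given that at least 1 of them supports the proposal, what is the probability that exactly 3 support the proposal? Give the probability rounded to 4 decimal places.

0.2400

X ~ Binomial(8, 0.26). Want P(X=3 | X≥1) = P(X=3) / P(X≥1).
P(X=3) = C(8,3)·0.26^3·0.74^5 = 0.218407
P(X≥1) = 1 − 0.089919 = 0.910081
Ratio = 0.218407 / 0.910081 = 0.239987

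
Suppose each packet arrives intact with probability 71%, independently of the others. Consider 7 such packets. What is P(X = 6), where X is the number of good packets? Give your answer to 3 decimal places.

0.260

X ~ Binomial(n=7, p=0.71).
P(X=6) = C(7,6) · p^6 · (1−p)^1
= 7 · 0.1281 · 0.29 = 0.26004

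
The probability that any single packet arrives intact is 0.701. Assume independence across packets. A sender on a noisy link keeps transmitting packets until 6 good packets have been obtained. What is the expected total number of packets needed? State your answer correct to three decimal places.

8.559

Y = total packets until the sixth success; negative binomial with r=6, p=0.701.
E[Y] = r / p = 6 / 0.701 = 8.55920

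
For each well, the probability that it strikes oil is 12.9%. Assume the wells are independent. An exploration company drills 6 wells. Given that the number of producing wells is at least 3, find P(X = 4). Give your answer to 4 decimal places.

X ~ Binomial(6, 0.129). Want P(X=4 | X≥3) = P(X=4) / P(X≥3).
P(X=4) = C(6,4)·0.129^4·0.871^2 = 0.003151
P(X≥3) = 1 − 0.436625 − 0.388000 − 0.143662 = 0.031712
Ratio = 0.003151 / 0.031712 = 0.099371

0.0994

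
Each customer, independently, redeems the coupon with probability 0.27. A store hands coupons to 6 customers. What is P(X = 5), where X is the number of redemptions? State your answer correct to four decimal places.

0.0063

X ~ Binomial(n=6, p=0.27).
P(X=5) = C(6,5) · p^5 · (1−p)^1
= 6 · 0.0014349 · 0.73 = 0.006285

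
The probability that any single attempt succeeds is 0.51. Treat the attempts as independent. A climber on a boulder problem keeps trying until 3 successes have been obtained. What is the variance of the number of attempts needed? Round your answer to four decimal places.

5.6517

Y = total attempts until the third success; negative binomial with r=3, p=0.51.
Var(Y) = r(1−p)/p² = 3·0.49 / 0.51² = 5.651672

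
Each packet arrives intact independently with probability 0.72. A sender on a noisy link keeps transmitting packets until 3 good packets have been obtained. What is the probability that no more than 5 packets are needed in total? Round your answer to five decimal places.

Finishing within 5 packets ⇔ at least 3 successes in the first 5. With X ~ Binomial(5, 0.72), P(Y ≤ 5) = 1 − P(X ≤ 2).
  k=0: C(5,0)·0.72^0·0.28^5 = 0.0017210
  k=1: C(5,1)·0.72^1·0.28^4 = 0.0221276
  k=2: C(5,2)·0.72^2·0.28^3 = 0.1137992
1 − 0.1376478 = 0.8623522

0.86235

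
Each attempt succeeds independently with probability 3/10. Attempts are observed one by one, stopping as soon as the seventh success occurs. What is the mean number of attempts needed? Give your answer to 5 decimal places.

Y = total attempts until the seventh success; negative binomial with r=7, p=0.30.
E[Y] = r / p = 7 / 0.30 = 23.3333333

23.33333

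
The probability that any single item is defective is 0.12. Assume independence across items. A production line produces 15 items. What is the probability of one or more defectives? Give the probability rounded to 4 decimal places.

P(at least one) = 1 − P(none) = 1 − (1 − 0.12)^15
= 1 − 0.146974 = 0.853026

0.8530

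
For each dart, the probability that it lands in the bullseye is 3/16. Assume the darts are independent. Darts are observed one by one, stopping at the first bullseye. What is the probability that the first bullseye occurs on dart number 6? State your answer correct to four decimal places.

0.0664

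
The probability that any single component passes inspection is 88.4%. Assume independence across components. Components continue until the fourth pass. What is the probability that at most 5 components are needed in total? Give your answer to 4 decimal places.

0.8940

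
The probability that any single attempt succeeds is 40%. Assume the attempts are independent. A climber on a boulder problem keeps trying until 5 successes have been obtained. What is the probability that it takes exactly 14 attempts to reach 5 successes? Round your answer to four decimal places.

0.0738

Y = trial on which the fifth success occurs; negative binomial, r=5, p=0.40.
P(Y=14) = C(13,4) · p^5 · (1−p)^9
= 715 · 0.01024 · 0.010078 = 0.073785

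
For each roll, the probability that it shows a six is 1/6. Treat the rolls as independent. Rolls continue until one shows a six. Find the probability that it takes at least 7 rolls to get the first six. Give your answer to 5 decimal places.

0.33490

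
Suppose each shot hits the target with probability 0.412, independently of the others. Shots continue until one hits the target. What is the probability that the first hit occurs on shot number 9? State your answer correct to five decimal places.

Geometric (trials to first success), p = 0.412.
P(Y = 9) = (1−p)^8 · p = 0.01429 · 0.412 = 0.0058873

0.00589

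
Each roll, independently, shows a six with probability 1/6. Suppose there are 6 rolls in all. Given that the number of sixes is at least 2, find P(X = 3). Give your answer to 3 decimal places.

0.204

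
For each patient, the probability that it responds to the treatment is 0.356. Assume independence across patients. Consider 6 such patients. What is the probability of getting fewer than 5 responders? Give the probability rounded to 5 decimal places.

0.97587

X ~ Binomial(6, 0.356); P(X ≤ 4) = Σ C(6,k) p^k (1−p)^(6−k) over k:
  k=0: C(6,0)·0.356^0·0.644^6 = 0.0713371
  k=1: C(6,1)·0.356^1·0.644^5 = 0.2366086
  k=2: C(6,2)·0.356^2·0.644^4 = 0.3269902
  k=3: C(6,3)·0.356^3·0.644^3 = 0.2410114
  k=4: C(6,4)·0.356^4·0.644^2 = 0.0999224
Total = 0.9758697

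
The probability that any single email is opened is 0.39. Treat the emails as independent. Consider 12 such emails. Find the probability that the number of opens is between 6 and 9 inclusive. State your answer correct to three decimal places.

0.306

X ~ Binomial(12, 0.39); P(6 ≤ X ≤ 9) = Σ C(12,k) p^k (1−p)^(12−k) over k:
  k=6: C(12,6)·0.39^6·0.61^6 = 0.16751
  k=7: C(12,7)·0.39^7·0.61^5 = 0.09180
  k=8: C(12,8)·0.39^8·0.61^4 = 0.03668
  k=9: C(12,9)·0.39^9·0.61^3 = 0.01042
Total = 0.30641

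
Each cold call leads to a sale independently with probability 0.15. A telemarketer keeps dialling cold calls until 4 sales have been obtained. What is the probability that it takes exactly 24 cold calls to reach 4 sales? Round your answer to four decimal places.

0.0348

Y = trial on which the fourth success occurs; negative binomial, r=4, p=0.15.
P(Y=24) = C(23,3) · p^4 · (1−p)^20
= 1771 · 0.00050625 · 0.03876 = 0.034751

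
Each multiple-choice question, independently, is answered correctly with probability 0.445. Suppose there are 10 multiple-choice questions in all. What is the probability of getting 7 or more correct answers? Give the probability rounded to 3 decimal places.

0.096

X ~ Binomial(10, 0.445); P(X ≥ 7) = Σ C(10,k) p^k (1−p)^(10−k) over k:
  k=7: C(10,7)·0.445^7·0.555^3 = 0.07089
  k=8: C(10,8)·0.445^8·0.555^2 = 0.02131
  k=9: C(10,9)·0.445^9·0.555^1 = 0.00380
  k=10: C(10,10)·0.445^10·0.555^0 = 0.00030
Total = 0.09631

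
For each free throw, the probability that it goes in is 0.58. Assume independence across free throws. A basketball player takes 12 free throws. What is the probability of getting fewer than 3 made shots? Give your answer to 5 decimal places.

0.00432

X ~ Binomial(12, 0.58); P(X ≤ 2) = Σ C(12,k) p^k (1−p)^(12−k) over k:
  k=0: C(12,0)·0.58^0·0.42^12 = 0.0000301
  k=1: C(12,1)·0.58^1·0.42^11 = 0.0004993
  k=2: C(12,2)·0.58^2·0.42^10 = 0.0037922
Total = 0.0043216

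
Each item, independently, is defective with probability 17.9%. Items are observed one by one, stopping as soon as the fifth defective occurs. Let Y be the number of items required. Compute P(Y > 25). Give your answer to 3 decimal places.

Needing more than 25 items ⇔ fewer than 5 successes in the first 25. With X ~ Binomial(25, 0.179), P(Y > 25) = P(X ≤ 4).
  k=0: C(25,0)·0.179^0·0.821^25 = 0.00722
  k=1: C(25,1)·0.179^1·0.821^24 = 0.03936
  k=2: C(25,2)·0.179^2·0.821^23 = 0.10297
  k=3: C(25,3)·0.179^3·0.821^22 = 0.17212
  k=4: C(25,4)·0.179^4·0.821^21 = 0.20640
P(X ≤ 4) = 0.52807

0.528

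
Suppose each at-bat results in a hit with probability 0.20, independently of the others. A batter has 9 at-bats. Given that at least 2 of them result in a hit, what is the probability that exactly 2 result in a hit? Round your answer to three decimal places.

0.536

X ~ Binomial(9, 0.20). Want P(X=2 | X≥2) = P(X=2) / P(X≥2).
P(X=2) = C(9,2)·0.20^2·0.80^7 = 0.30199
P(X≥2) = 1 − 0.13422 − 0.30199 = 0.56379
Ratio = 0.30199 / 0.56379 = 0.53564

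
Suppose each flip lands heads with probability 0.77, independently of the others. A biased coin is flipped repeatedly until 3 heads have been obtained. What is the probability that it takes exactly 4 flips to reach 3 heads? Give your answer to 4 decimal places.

0.3150

Y = trial on which the third success occurs; negative binomial, r=3, p=0.77.
P(Y=4) = C(3,2) · p^3 · (1−p)^1
= 3 · 0.45653 · 0.23 = 0.315008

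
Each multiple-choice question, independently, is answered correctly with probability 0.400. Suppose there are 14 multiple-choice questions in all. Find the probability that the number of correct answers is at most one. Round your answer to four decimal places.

X ~ Binomial(14, 0.40); P(X ≤ 1) = Σ C(14,k) p^k (1−p)^(14−k) over k:
  k=0: C(14,0)·0.40^0·0.60^14 = 0.000784
  k=1: C(14,1)·0.40^1·0.60^13 = 0.007314
Total = 0.008098

0.0081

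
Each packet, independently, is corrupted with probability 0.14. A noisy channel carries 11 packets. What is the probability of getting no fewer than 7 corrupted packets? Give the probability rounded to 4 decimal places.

X ~ Binomial(11, 0.14); P(X ≥ 7) = Σ C(11,k) p^k (1−p)^(11−k) over k:
  k=7: C(11,7)·0.14^7·0.86^4 = 0.000190
  k=8: C(11,8)·0.14^8·0.86^3 = 0.000015
  k=9: C(11,9)·0.14^9·0.86^2 = 0.000001
  k=10: C(11,10)·0.14^10·0.86^1 = 0.000000
  k=11: C(11,11)·0.14^11·0.86^0 = 0.000000
Total = 0.000207

0.0002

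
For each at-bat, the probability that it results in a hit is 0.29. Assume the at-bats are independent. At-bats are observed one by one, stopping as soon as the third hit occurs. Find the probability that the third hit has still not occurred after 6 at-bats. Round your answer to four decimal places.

Needing more than 6 at-bats ⇔ fewer than 3 successes in the first 6. With X ~ Binomial(6, 0.29), P(Y > 6) = P(X ≤ 2).
  k=0: C(6,0)·0.29^0·0.71^6 = 0.128100
  k=1: C(6,1)·0.29^1·0.71^5 = 0.313936
  k=2: C(6,2)·0.29^2·0.71^4 = 0.320568
P(X ≤ 2) = 0.762605

0.7626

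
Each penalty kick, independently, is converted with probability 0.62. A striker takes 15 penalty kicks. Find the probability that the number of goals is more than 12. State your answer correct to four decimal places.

X ~ Binomial(15, 0.62); P(X ≥ 13) = Σ C(15,k) p^k (1−p)^(15−k) over k:
  k=13: C(15,13)·0.62^13·0.38^2 = 0.030328
  k=14: C(15,14)·0.62^14·0.38^1 = 0.007069
  k=15: C(15,15)·0.62^15·0.38^0 = 0.000769
Total = 0.038166

0.0382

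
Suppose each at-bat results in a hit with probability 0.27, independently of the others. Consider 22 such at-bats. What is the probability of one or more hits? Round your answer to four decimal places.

0.9990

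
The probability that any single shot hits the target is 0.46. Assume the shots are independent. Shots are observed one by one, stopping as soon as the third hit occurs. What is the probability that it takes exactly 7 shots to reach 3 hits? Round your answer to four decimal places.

0.1241

Y = trial on which the third success occurs; negative binomial, r=3, p=0.46.
P(Y=7) = C(6,2) · p^3 · (1−p)^4
= 15 · 0.097336 · 0.085031 = 0.124148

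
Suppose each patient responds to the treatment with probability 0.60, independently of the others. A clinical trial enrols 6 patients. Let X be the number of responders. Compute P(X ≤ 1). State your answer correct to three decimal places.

X ~ Binomial(6, 0.60); P(X ≤ 1) = Σ C(6,k) p^k (1−p)^(6−k) over k:
  k=0: C(6,0)·0.60^0·0.40^6 = 0.00410
  k=1: C(6,1)·0.60^1·0.40^5 = 0.03686
Total = 0.04096

0.041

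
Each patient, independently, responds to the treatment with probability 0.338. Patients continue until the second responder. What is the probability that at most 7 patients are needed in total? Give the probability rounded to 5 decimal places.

Finishing within 7 patients ⇔ at least 2 successes in the first 7. With X ~ Binomial(7, 0.338), P(Y ≤ 7) = 1 − P(X ≤ 1).
  k=0: C(7,0)·0.338^0·0.662^7 = 0.0557193
  k=1: C(7,1)·0.338^1·0.662^6 = 0.1991419
1 − 0.2548612 = 0.7451388

0.74514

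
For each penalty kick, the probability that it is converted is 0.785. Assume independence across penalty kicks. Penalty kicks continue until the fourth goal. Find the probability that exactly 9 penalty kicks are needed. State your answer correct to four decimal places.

Y = trial on which the fourth success occurs; negative binomial, r=4, p=0.785.
P(Y=9) = C(8,3) · p^4 · (1−p)^5
= 56 · 0.37973 · 0.0004594 = 0.009769

0.0098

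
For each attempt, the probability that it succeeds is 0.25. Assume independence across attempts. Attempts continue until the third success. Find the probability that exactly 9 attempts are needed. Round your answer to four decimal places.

0.0779

Y = trial on which the third success occurs; negative binomial, r=3, p=0.25.
P(Y=9) = C(8,2) · p^3 · (1−p)^6
= 28 · 0.015625 · 0.17798 = 0.077866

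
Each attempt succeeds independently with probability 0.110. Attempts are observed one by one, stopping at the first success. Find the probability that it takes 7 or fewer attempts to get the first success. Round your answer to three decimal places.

Y = number of attempts to the first success; geometric, p = 0.11.
P(Y ≤ 7) = 1 − (1−p)^7 = 1 − 0.44231 = 0.55769

0.558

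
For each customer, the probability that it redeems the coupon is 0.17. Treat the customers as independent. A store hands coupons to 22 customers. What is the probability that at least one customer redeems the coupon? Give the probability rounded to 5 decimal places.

P(at least one) = 1 − P(none) = 1 − (1 − 0.17)^22
= 1 − 0.0165851 = 0.9834149

0.98341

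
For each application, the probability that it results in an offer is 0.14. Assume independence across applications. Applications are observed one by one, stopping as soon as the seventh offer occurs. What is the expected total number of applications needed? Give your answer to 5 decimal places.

50.00000

Y = total applications until the seventh success; negative binomial with r=7, p=0.14.
E[Y] = r / p = 7 / 0.14 = 50.0000000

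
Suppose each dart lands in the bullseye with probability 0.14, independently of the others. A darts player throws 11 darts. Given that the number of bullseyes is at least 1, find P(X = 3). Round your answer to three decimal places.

X ~ Binomial(11, 0.14). Want P(X=3 | X≥1) = P(X=3) / P(X≥1).
P(X=3) = C(11,3)·0.14^3·0.86^8 = 0.13547
P(X≥1) = 1 − 0.19032 = 0.80968
Ratio = 0.13547 / 0.80968 = 0.16732

0.167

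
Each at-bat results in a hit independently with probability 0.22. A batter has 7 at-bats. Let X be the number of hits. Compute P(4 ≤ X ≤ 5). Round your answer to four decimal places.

X ~ Binomial(7, 0.22); P(4 ≤ X ≤ 5) = Σ C(7,k) p^k (1−p)^(7−k) over k:
  k=4: C(7,4)·0.22^4·0.78^3 = 0.038908
  k=5: C(7,5)·0.22^5·0.78^2 = 0.006584
Total = 0.045493

0.0455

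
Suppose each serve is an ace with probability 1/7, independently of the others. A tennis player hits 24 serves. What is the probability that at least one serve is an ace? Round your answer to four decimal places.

P(at least one) = 1 − P(none) = 1 − (1 − 0.142857)^24
= 1 − 0.024733 = 0.975267

0.9753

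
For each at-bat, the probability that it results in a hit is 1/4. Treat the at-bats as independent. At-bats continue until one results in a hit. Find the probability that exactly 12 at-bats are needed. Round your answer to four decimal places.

Geometric (trials to first success), p = 0.25.
P(Y = 12) = (1−p)^11 · p = 0.042235 · 0.25 = 0.010559

0.0106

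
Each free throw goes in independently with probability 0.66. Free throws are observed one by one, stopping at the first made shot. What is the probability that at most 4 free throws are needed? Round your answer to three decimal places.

Y = number of free throws to the first success; geometric, p = 0.66.
P(Y ≤ 4) = 1 − (1−p)^4 = 1 − 0.01336 = 0.98664

0.987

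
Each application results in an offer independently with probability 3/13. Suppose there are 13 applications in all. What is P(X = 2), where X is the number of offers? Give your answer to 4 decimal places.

X ~ Binomial(n=13, p=0.230769).
P(X=2) = C(13,2) · p^2 · (1−p)^11
= 78 · 0.053254 · 0.055799 = 0.231779

0.2318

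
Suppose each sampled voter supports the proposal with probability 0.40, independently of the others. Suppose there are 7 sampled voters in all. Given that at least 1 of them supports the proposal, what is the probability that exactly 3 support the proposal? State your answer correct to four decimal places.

0.2987

X ~ Binomial(7, 0.40). Want P(X=3 | X≥1) = P(X=3) / P(X≥1).
P(X=3) = C(7,3)·0.40^3·0.60^4 = 0.290304
P(X≥1) = 1 − 0.027994 = 0.972006
Ratio = 0.290304 / 0.972006 = 0.298665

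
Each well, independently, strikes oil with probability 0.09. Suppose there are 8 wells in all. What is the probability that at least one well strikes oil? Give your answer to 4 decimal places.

0.5297

P(at least one) = 1 − P(none) = 1 − (1 − 0.09)^8
= 1 − 0.470253 = 0.529747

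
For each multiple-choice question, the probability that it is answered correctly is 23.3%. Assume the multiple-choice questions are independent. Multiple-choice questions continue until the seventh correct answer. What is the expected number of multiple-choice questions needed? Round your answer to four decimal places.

Y = total multiple-choice questions until the seventh success; negative binomial with r=7, p=0.233.
E[Y] = r / p = 7 / 0.233 = 30.042918

30.0429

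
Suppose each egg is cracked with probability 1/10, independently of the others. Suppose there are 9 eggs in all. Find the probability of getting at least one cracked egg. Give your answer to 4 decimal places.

P(at least one) = 1 − P(none) = 1 − (1 − 0.10)^9
= 1 − 0.387420 = 0.612580

0.6126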